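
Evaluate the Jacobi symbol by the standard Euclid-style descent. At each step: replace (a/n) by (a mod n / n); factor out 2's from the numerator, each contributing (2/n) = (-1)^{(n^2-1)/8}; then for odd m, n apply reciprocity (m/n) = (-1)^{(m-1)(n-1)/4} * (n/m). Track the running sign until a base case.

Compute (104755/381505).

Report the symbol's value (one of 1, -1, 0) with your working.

0

flip (104755/381505) -> (381505/104755): both odd, 104755 mod 4 = 3, 381505 mod 4 = 1, so the flip contributes +1; sign now +1
(381505/104755): 381505 mod 104755 = 67240, so (381505/104755) = (67240/104755)
factor out 2^3: 67240 = 2^3·8405; with 104755 mod 8 = 3, (2/104755) = -1; sign now -1; continue with (8405/104755)
flip (8405/104755) -> (104755/8405): both odd, 8405 mod 4 = 1, 104755 mod 4 = 3, so the flip contributes +1; sign now -1
(104755/8405): 104755 mod 8405 = 3895, so (104755/8405) = (3895/8405)
flip (3895/8405) -> (8405/3895): both odd, 3895 mod 4 = 3, 8405 mod 4 = 1, so the flip contributes +1; sign now -1
(8405/3895): 8405 mod 3895 = 615, so (8405/3895) = (615/3895)
flip (615/3895) -> (3895/615): both odd, 615 mod 4 = 3, 3895 mod 4 = 3, so the flip contributes -1; sign now +1
(3895/615): 3895 mod 615 = 205, so (3895/615) = (205/615)
flip (205/615) -> (615/205): both odd, 205 mod 4 = 1, 615 mod 4 = 3, so the flip contributes +1; sign now +1
(615/205): 615 mod 205 = 0, so (615/205) = (0/205)
reached (0/205); gcd(a, n) > 1, so (0/205) = 0 and the symbol is 0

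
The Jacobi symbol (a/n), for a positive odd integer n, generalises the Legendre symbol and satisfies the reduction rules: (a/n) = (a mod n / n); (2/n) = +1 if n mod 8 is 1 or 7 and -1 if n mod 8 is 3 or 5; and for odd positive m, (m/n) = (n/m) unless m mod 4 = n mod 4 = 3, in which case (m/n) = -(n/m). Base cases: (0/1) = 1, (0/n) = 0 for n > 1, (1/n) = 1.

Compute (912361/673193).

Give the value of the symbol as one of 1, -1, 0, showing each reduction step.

1

(912361/673193) = (239168/673193)   [reduce mod 673193]
239168 = 2^6·3737; (2/673193) = +1 since 673193 mod 8 = 1, so (239168/673193) = (+1)^6·(3737/673193); sign now +1
reciprocity: (3737/673193) = +1·(673193/3737) since 3737 mod 4 = 1, 673193 mod 4 = 1; sign now +1
(673193/3737) = (533/3737)   [reduce mod 3737]
reciprocity: (533/3737) = +1·(3737/533) since 533 mod 4 = 1, 3737 mod 4 = 1; sign now +1
(3737/533) = (6/533)   [reduce mod 533]
6 = 2^1·3; (2/533) = -1 since 533 mod 8 = 5, so (6/533) = (-1)^1·(3/533); sign now -1
reciprocity: (3/533) = +1·(533/3) since 3 mod 4 = 3, 533 mod 4 = 1; sign now -1
(533/3) = (2/3)   [reduce mod 3]
2 = 2^1·1; (2/3) = -1 since 3 mod 8 = 3, so (2/3) = (-1)^1·(1/3); sign now +1
(1/3) = 1; final value = sign = +1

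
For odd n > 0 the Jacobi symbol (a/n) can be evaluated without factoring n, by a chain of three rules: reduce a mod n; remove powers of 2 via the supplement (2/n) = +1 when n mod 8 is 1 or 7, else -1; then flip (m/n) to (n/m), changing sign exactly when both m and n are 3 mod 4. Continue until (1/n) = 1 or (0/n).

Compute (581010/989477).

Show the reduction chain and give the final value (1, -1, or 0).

factor out 2^1: 581010 = 2^1·290505; with 989477 mod 8 = 5, (2/989477) = -1; sign now -1; continue with (290505/989477)
flip (290505/989477) -> (989477/290505): both odd, 290505 mod 4 = 1, 989477 mod 4 = 1, so the flip contributes +1; sign now -1
(989477/290505): 989477 mod 290505 = 117962, so (989477/290505) = (117962/290505)
factor out 2^1: 117962 = 2^1·58981; with 290505 mod 8 = 1, (2/290505) = +1; sign now -1; continue with (58981/290505)
flip (58981/290505) -> (290505/58981): both odd, 58981 mod 4 = 1, 290505 mod 4 = 1, so the flip contributes +1; sign now -1
(290505/58981): 290505 mod 58981 = 54581, so (290505/58981) = (54581/58981)
flip (54581/58981) -> (58981/54581): both odd, 54581 mod 4 = 1, 58981 mod 4 = 1, so the flip contributes +1; sign now -1
(58981/54581): 58981 mod 54581 = 4400, so (58981/54581) = (4400/54581)
factor out 2^4: 4400 = 2^4·275; with 54581 mod 8 = 5, (2/54581) = -1; sign now -1; continue with (275/54581)
flip (275/54581) -> (54581/275): both odd, 275 mod 4 = 3, 54581 mod 4 = 1, so the flip contributes +1; sign now -1
(54581/275): 54581 mod 275 = 131, so (54581/275) = (131/275)
flip (131/275) -> (275/131): both odd, 131 mod 4 = 3, 275 mod 4 = 3, so the flip contributes -1; sign now +1
(275/131): 275 mod 131 = 13, so (275/131) = (13/131)
flip (13/131) -> (131/13): both odd, 13 mod 4 = 1, 131 mod 4 = 3, so the flip contributes +1; sign now +1
(131/13): 131 mod 13 = 1, so (131/13) = (1/13)
reached (1/13) = 1, so the symbol is +1

1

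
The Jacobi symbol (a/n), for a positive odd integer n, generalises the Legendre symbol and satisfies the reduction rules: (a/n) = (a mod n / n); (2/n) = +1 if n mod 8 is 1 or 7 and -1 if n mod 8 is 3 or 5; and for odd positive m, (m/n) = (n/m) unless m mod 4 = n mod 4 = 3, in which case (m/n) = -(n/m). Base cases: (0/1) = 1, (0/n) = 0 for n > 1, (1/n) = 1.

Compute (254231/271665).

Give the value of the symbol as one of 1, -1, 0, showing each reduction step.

1

reciprocity: (254231/271665) = +1·(271665/254231) since 254231 mod 4 = 3, 271665 mod 4 = 1; sign now +1
(271665/254231) = (17434/254231)   [reduce mod 254231]
17434 = 2^1·8717; (2/254231) = +1 since 254231 mod 8 = 7, so (17434/254231) = (+1)^1·(8717/254231); sign now +1
reciprocity: (8717/254231) = +1·(254231/8717) since 8717 mod 4 = 1, 254231 mod 4 = 3; sign now +1
(254231/8717) = (1438/8717)   [reduce mod 8717]
1438 = 2^1·719; (2/8717) = -1 since 8717 mod 8 = 5, so (1438/8717) = (-1)^1·(719/8717); sign now -1
reciprocity: (719/8717) = +1·(8717/719) since 719 mod 4 = 3, 8717 mod 4 = 1; sign now -1
(8717/719) = (89/719)   [reduce mod 719]
reciprocity: (89/719) = +1·(719/89) since 89 mod 4 = 1, 719 mod 4 = 3; sign now -1
(719/89) = (7/89)   [reduce mod 89]
reciprocity: (7/89) = +1·(89/7) since 7 mod 4 = 3, 89 mod 4 = 1; sign now -1
(89/7) = (5/7)   [reduce mod 7]
reciprocity: (5/7) = +1·(7/5) since 5 mod 4 = 1, 7 mod 4 = 3; sign now -1
(7/5) = (2/5)   [reduce mod 5]
2 = 2^1·1; (2/5) = -1 since 5 mod 8 = 5, so (2/5) = (-1)^1·(1/5); sign now +1
(1/5) = 1; final value = sign = +1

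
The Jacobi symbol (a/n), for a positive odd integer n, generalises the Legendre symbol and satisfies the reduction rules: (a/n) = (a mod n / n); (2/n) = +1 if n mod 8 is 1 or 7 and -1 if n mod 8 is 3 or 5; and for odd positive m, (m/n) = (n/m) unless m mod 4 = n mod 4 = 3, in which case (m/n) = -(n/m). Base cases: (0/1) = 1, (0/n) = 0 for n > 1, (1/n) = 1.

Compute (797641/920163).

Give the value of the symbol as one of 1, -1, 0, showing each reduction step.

reciprocity: (797641/920163) = +1·(920163/797641) since 797641 mod 4 = 1, 920163 mod 4 = 3; sign now +1
(920163/797641) = (122522/797641)   [reduce mod 797641]
122522 = 2^1·61261; (2/797641) = +1 since 797641 mod 8 = 1, so (122522/797641) = (+1)^1·(61261/797641); sign now +1
reciprocity: (61261/797641) = +1·(797641/61261) since 61261 mod 4 = 1, 797641 mod 4 = 1; sign now +1
(797641/61261) = (1248/61261)   [reduce mod 61261]
1248 = 2^5·39; (2/61261) = -1 since 61261 mod 8 = 5, so (1248/61261) = (-1)^5·(39/61261); sign now -1
reciprocity: (39/61261) = +1·(61261/39) since 39 mod 4 = 3, 61261 mod 4 = 1; sign now -1
(61261/39) = (31/39)   [reduce mod 39]
reciprocity: (31/39) = -1·(39/31) since 31 mod 4 = 3, 39 mod 4 = 3; sign now +1
(39/31) = (8/31)   [reduce mod 31]
8 = 2^3·1; (2/31) = +1 since 31 mod 8 = 7, so (8/31) = (+1)^3·(1/31); sign now +1
(1/31) = 1; final value = sign = +1

1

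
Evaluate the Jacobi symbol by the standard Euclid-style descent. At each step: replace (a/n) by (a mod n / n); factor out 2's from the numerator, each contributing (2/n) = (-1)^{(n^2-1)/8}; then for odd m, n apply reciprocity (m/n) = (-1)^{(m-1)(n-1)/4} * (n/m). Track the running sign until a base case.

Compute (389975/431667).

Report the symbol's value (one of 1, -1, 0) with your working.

1

flip (389975/431667) -> (431667/389975): both odd, 389975 mod 4 = 3, 431667 mod 4 = 3, so the flip contributes -1; sign now -1
(431667/389975): 431667 mod 389975 = 41692, so (431667/389975) = (41692/389975)
factor out 2^2: 41692 = 2^2·10423; with 389975 mod 8 = 7, (2/389975) = +1; sign now -1; continue with (10423/389975)
flip (10423/389975) -> (389975/10423): both odd, 10423 mod 4 = 3, 389975 mod 4 = 3, so the flip contributes -1; sign now +1
(389975/10423): 389975 mod 10423 = 4324, so (389975/10423) = (4324/10423)
factor out 2^2: 4324 = 2^2·1081; with 10423 mod 8 = 7, (2/10423) = +1; sign now +1; continue with (1081/10423)
flip (1081/10423) -> (10423/1081): both odd, 1081 mod 4 = 1, 10423 mod 4 = 3, so the flip contributes +1; sign now +1
(10423/1081): 10423 mod 1081 = 694, so (10423/1081) = (694/1081)
factor out 2^1: 694 = 2^1·347; with 1081 mod 8 = 1, (2/1081) = +1; sign now +1; continue with (347/1081)
flip (347/1081) -> (1081/347): both odd, 347 mod 4 = 3, 1081 mod 4 = 1, so the flip contributes +1; sign now +1
(1081/347): 1081 mod 347 = 40, so (1081/347) = (40/347)
factor out 2^3: 40 = 2^3·5; with 347 mod 8 = 3, (2/347) = -1; sign now -1; continue with (5/347)
flip (5/347) -> (347/5): both odd, 5 mod 4 = 1, 347 mod 4 = 3, so the flip contributes +1; sign now -1
(347/5): 347 mod 5 = 2, so (347/5) = (2/5)
factor out 2^1: 2 = 2^1·1; with 5 mod 8 = 5, (2/5) = -1; sign now +1; continue with (1/5)
reached (1/5) = 1, so the symbol is +1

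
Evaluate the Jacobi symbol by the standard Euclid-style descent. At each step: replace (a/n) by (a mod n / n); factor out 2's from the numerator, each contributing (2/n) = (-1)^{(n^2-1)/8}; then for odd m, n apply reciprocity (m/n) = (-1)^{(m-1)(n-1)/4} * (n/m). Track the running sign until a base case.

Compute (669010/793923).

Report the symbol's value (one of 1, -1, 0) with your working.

669010 = 2^1·334505; (2/793923) = -1 since 793923 mod 8 = 3, so (669010/793923) = (-1)^1·(334505/793923); sign now -1
reciprocity: (334505/793923) = +1·(793923/334505) since 334505 mod 4 = 1, 793923 mod 4 = 3; sign now -1
(793923/334505) = (124913/334505)   [reduce mod 334505]
reciprocity: (124913/334505) = +1·(334505/124913) since 124913 mod 4 = 1, 334505 mod 4 = 1; sign now -1
(334505/124913) = (84679/124913)   [reduce mod 124913]
reciprocity: (84679/124913) = +1·(124913/84679) since 84679 mod 4 = 3, 124913 mod 4 = 1; sign now -1
(124913/84679) = (40234/84679)   [reduce mod 84679]
40234 = 2^1·20117; (2/84679) = +1 since 84679 mod 8 = 7, so (40234/84679) = (+1)^1·(20117/84679); sign now -1
reciprocity: (20117/84679) = +1·(84679/20117) since 20117 mod 4 = 1, 84679 mod 4 = 3; sign now -1
(84679/20117) = (4211/20117)   [reduce mod 20117]
reciprocity: (4211/20117) = +1·(20117/4211) since 4211 mod 4 = 3, 20117 mod 4 = 1; sign now -1
(20117/4211) = (3273/4211)   [reduce mod 4211]
reciprocity: (3273/4211) = +1·(4211/3273) since 3273 mod 4 = 1, 4211 mod 4 = 3; sign now -1
(4211/3273) = (938/3273)   [reduce mod 3273]
938 = 2^1·469; (2/3273) = +1 since 3273 mod 8 = 1, so (938/3273) = (+1)^1·(469/3273); sign now -1
reciprocity: (469/3273) = +1·(3273/469) since 469 mod 4 = 1, 3273 mod 4 = 1; sign now -1
(3273/469) = (459/469)   [reduce mod 469]
reciprocity: (459/469) = +1·(469/459) since 459 mod 4 = 3, 469 mod 4 = 1; sign now -1
(469/459) = (10/459)   [reduce mod 459]
10 = 2^1·5; (2/459) = -1 since 459 mod 8 = 3, so (10/459) = (-1)^1·(5/459); sign now +1
reciprocity: (5/459) = +1·(459/5) since 5 mod 4 = 1, 459 mod 4 = 3; sign now +1
(459/5) = (4/5)   [reduce mod 5]
4 = 2^2·1; (2/5) = -1 since 5 mod 8 = 5, so (4/5) = (-1)^2·(1/5); sign now +1
(1/5) = 1; final value = sign = +1

1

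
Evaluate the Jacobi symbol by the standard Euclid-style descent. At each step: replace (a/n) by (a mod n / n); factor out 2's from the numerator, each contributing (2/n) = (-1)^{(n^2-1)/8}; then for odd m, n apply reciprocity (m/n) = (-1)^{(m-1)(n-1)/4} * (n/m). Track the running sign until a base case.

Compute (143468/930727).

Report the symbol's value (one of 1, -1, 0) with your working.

-1

143468 = 2^2·35867; (2/930727) = +1 since 930727 mod 8 = 7, so (143468/930727) = (+1)^2·(35867/930727); sign now +1
reciprocity: (35867/930727) = -1·(930727/35867) since 35867 mod 4 = 3, 930727 mod 4 = 3; sign now -1
(930727/35867) = (34052/35867)   [reduce mod 35867]
34052 = 2^2·8513; (2/35867) = -1 since 35867 mod 8 = 3, so (34052/35867) = (-1)^2·(8513/35867); sign now -1
reciprocity: (8513/35867) = +1·(35867/8513) since 8513 mod 4 = 1, 35867 mod 4 = 3; sign now -1
(35867/8513) = (1815/8513)   [reduce mod 8513]
reciprocity: (1815/8513) = +1·(8513/1815) since 1815 mod 4 = 3, 8513 mod 4 = 1; sign now -1
(8513/1815) = (1253/1815)   [reduce mod 1815]
reciprocity: (1253/1815) = +1·(1815/1253) since 1253 mod 4 = 1, 1815 mod 4 = 3; sign now -1
(1815/1253) = (562/1253)   [reduce mod 1253]
562 = 2^1·281; (2/1253) = -1 since 1253 mod 8 = 5, so (562/1253) = (-1)^1·(281/1253); sign now +1
reciprocity: (281/1253) = +1·(1253/281) since 281 mod 4 = 1, 1253 mod 4 = 1; sign now +1
(1253/281) = (129/281)   [reduce mod 281]
reciprocity: (129/281) = +1·(281/129) since 129 mod 4 = 1, 281 mod 4 = 1; sign now +1
(281/129) = (23/129)   [reduce mod 129]
reciprocity: (23/129) = +1·(129/23) since 23 mod 4 = 3, 129 mod 4 = 1; sign now +1
(129/23) = (14/23)   [reduce mod 23]
14 = 2^1·7; (2/23) = +1 since 23 mod 8 = 7, so (14/23) = (+1)^1·(7/23); sign now +1
reciprocity: (7/23) = -1·(23/7) since 7 mod 4 = 3, 23 mod 4 = 3; sign now -1
(23/7) = (2/7)   [reduce mod 7]
2 = 2^1·1; (2/7) = +1 since 7 mod 8 = 7, so (2/7) = (+1)^1·(1/7); sign now -1
(1/7) = 1; final value = sign = -1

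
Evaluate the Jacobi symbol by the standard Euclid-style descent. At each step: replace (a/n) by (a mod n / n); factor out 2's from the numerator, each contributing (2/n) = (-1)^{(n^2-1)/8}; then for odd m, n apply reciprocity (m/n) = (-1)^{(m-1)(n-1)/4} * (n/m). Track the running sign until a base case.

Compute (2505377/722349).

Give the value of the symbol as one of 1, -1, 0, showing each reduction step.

(2505377/722349): 2505377 mod 722349 = 338330, so (2505377/722349) = (338330/722349)
factor out 2^1: 338330 = 2^1·169165; with 722349 mod 8 = 5, (2/722349) = -1; sign now -1; continue with (169165/722349)
flip (169165/722349) -> (722349/169165): both odd, 169165 mod 4 = 1, 722349 mod 4 = 1, so the flip contributes +1; sign now -1
(722349/169165): 722349 mod 169165 = 45689, so (722349/169165) = (45689/169165)
flip (45689/169165) -> (169165/45689): both odd, 45689 mod 4 = 1, 169165 mod 4 = 1, so the flip contributes +1; sign now -1
(169165/45689): 169165 mod 45689 = 32098, so (169165/45689) = (32098/45689)
factor out 2^1: 32098 = 2^1·16049; with 45689 mod 8 = 1, (2/45689) = +1; sign now -1; continue with (16049/45689)
flip (16049/45689) -> (45689/16049): both odd, 16049 mod 4 = 1, 45689 mod 4 = 1, so the flip contributes +1; sign now -1
(45689/16049): 45689 mod 16049 = 13591, so (45689/16049) = (13591/16049)
flip (13591/16049) -> (16049/13591): both odd, 13591 mod 4 = 3, 16049 mod 4 = 1, so the flip contributes +1; sign now -1
(16049/13591): 16049 mod 13591 = 2458, so (16049/13591) = (2458/13591)
factor out 2^1: 2458 = 2^1·1229; with 13591 mod 8 = 7, (2/13591) = +1; sign now -1; continue with (1229/13591)
flip (1229/13591) -> (13591/1229): both odd, 1229 mod 4 = 1, 13591 mod 4 = 3, so the flip contributes +1; sign now -1
(13591/1229): 13591 mod 1229 = 72, so (13591/1229) = (72/1229)
factor out 2^3: 72 = 2^3·9; with 1229 mod 8 = 5, (2/1229) = -1; sign now +1; continue with (9/1229)
flip (9/1229) -> (1229/9): both odd, 9 mod 4 = 1, 1229 mod 4 = 1, so the flip contributes +1; sign now +1
(1229/9): 1229 mod 9 = 5, so (1229/9) = (5/9)
flip (5/9) -> (9/5): both odd, 5 mod 4 = 1, 9 mod 4 = 1, so the flip contributes +1; sign now +1
(9/5): 9 mod 5 = 4, so (9/5) = (4/5)
factor out 2^2: 4 = 2^2·1; with 5 mod 8 = 5, (2/5) = -1; sign now +1; continue with (1/5)
reached (1/5) = 1, so the symbol is +1

1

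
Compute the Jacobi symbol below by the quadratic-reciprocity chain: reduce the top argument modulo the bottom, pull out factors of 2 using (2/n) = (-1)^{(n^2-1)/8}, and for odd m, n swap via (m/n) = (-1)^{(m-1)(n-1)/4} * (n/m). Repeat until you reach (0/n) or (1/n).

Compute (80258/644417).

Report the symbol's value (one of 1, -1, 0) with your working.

1

factor out 2^1: 80258 = 2^1·40129; with 644417 mod 8 = 1, (2/644417) = +1; sign now +1; continue with (40129/644417)
flip (40129/644417) -> (644417/40129): both odd, 40129 mod 4 = 1, 644417 mod 4 = 1, so the flip contributes +1; sign now +1
(644417/40129): 644417 mod 40129 = 2353, so (644417/40129) = (2353/40129)
flip (2353/40129) -> (40129/2353): both odd, 2353 mod 4 = 1, 40129 mod 4 = 1, so the flip contributes +1; sign now +1
(40129/2353): 40129 mod 2353 = 128, so (40129/2353) = (128/2353)
factor out 2^7: 128 = 2^7·1; with 2353 mod 8 = 1, (2/2353) = +1; sign now +1; continue with (1/2353)
reached (1/2353) = 1, so the symbol is +1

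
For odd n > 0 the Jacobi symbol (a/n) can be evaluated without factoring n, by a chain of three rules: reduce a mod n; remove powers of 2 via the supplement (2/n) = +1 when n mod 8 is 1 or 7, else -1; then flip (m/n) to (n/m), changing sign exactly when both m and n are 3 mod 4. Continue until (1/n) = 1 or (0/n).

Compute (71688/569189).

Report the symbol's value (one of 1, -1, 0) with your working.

-1

factor out 2^3: 71688 = 2^3·8961; with 569189 mod 8 = 5, (2/569189) = -1; sign now -1; continue with (8961/569189)
flip (8961/569189) -> (569189/8961): both odd, 8961 mod 4 = 1, 569189 mod 4 = 1, so the flip contributes +1; sign now -1
(569189/8961): 569189 mod 8961 = 4646, so (569189/8961) = (4646/8961)
factor out 2^1: 4646 = 2^1·2323; with 8961 mod 8 = 1, (2/8961) = +1; sign now -1; continue with (2323/8961)
flip (2323/8961) -> (8961/2323): both odd, 2323 mod 4 = 3, 8961 mod 4 = 1, so the flip contributes +1; sign now -1
(8961/2323): 8961 mod 2323 = 1992, so (8961/2323) = (1992/2323)
factor out 2^3: 1992 = 2^3·249; with 2323 mod 8 = 3, (2/2323) = -1; sign now +1; continue with (249/2323)
flip (249/2323) -> (2323/249): both odd, 249 mod 4 = 1, 2323 mod 4 = 3, so the flip contributes +1; sign now +1
(2323/249): 2323 mod 249 = 82, so (2323/249) = (82/249)
factor out 2^1: 82 = 2^1·41; with 249 mod 8 = 1, (2/249) = +1; sign now +1; continue with (41/249)
flip (41/249) -> (249/41): both odd, 41 mod 4 = 1, 249 mod 4 = 1, so the flip contributes +1; sign now +1
(249/41): 249 mod 41 = 3, so (249/41) = (3/41)
flip (3/41) -> (41/3): both odd, 3 mod 4 = 3, 41 mod 4 = 1, so the flip contributes +1; sign now +1
(41/3): 41 mod 3 = 2, so (41/3) = (2/3)
factor out 2^1: 2 = 2^1·1; with 3 mod 8 = 3, (2/3) = -1; sign now -1; continue with (1/3)
reached (1/3) = 1, so the symbol is -1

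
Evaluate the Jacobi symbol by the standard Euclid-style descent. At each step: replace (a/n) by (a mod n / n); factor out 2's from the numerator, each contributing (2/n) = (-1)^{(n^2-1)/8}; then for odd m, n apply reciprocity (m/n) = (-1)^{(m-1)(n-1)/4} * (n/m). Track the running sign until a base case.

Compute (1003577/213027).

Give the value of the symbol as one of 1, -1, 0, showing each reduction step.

1

(1003577/213027): 1003577 mod 213027 = 151469, so (1003577/213027) = (151469/213027)
flip (151469/213027) -> (213027/151469): both odd, 151469 mod 4 = 1, 213027 mod 4 = 3, so the flip contributes +1; sign now +1
(213027/151469): 213027 mod 151469 = 61558, so (213027/151469) = (61558/151469)
factor out 2^1: 61558 = 2^1·30779; with 151469 mod 8 = 5, (2/151469) = -1; sign now -1; continue with (30779/151469)
flip (30779/151469) -> (151469/30779): both odd, 30779 mod 4 = 3, 151469 mod 4 = 1, so the flip contributes +1; sign now -1
(151469/30779): 151469 mod 30779 = 28353, so (151469/30779) = (28353/30779)
flip (28353/30779) -> (30779/28353): both odd, 28353 mod 4 = 1, 30779 mod 4 = 3, so the flip contributes +1; sign now -1
(30779/28353): 30779 mod 28353 = 2426, so (30779/28353) = (2426/28353)
factor out 2^1: 2426 = 2^1·1213; with 28353 mod 8 = 1, (2/28353) = +1; sign now -1; continue with (1213/28353)
flip (1213/28353) -> (28353/1213): both odd, 1213 mod 4 = 1, 28353 mod 4 = 1, so the flip contributes +1; sign now -1
(28353/1213): 28353 mod 1213 = 454, so (28353/1213) = (454/1213)
factor out 2^1: 454 = 2^1·227; with 1213 mod 8 = 5, (2/1213) = -1; sign now +1; continue with (227/1213)
flip (227/1213) -> (1213/227): both odd, 227 mod 4 = 3, 1213 mod 4 = 1, so the flip contributes +1; sign now +1
(1213/227): 1213 mod 227 = 78, so (1213/227) = (78/227)
factor out 2^1: 78 = 2^1·39; with 227 mod 8 = 3, (2/227) = -1; sign now -1; continue with (39/227)
flip (39/227) -> (227/39): both odd, 39 mod 4 = 3, 227 mod 4 = 3, so the flip contributes -1; sign now +1
(227/39): 227 mod 39 = 32, so (227/39) = (32/39)
factor out 2^5: 32 = 2^5·1; with 39 mod 8 = 7, (2/39) = +1; sign now +1; continue with (1/39)
reached (1/39) = 1, so the symbol is +1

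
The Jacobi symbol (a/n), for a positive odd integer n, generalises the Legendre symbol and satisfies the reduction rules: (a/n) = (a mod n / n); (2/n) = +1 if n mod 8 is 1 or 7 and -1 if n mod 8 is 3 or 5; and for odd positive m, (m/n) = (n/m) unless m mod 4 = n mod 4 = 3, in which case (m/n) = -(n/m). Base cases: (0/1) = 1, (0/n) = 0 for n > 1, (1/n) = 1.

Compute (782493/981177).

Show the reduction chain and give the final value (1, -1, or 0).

0

flip (782493/981177) -> (981177/782493): both odd, 782493 mod 4 = 1, 981177 mod 4 = 1, so the flip contributes +1; sign now +1
(981177/782493): 981177 mod 782493 = 198684, so (981177/782493) = (198684/782493)
factor out 2^2: 198684 = 2^2·49671; with 782493 mod 8 = 5, (2/782493) = -1; sign now +1; continue with (49671/782493)
flip (49671/782493) -> (782493/49671): both odd, 49671 mod 4 = 3, 782493 mod 4 = 1, so the flip contributes +1; sign now +1
(782493/49671): 782493 mod 49671 = 37428, so (782493/49671) = (37428/49671)
factor out 2^2: 37428 = 2^2·9357; with 49671 mod 8 = 7, (2/49671) = +1; sign now +1; continue with (9357/49671)
flip (9357/49671) -> (49671/9357): both odd, 9357 mod 4 = 1, 49671 mod 4 = 3, so the flip contributes +1; sign now +1
(49671/9357): 49671 mod 9357 = 2886, so (49671/9357) = (2886/9357)
factor out 2^1: 2886 = 2^1·1443; with 9357 mod 8 = 5, (2/9357) = -1; sign now -1; continue with (1443/9357)
flip (1443/9357) -> (9357/1443): both odd, 1443 mod 4 = 3, 9357 mod 4 = 1, so the flip contributes +1; sign now -1
(9357/1443): 9357 mod 1443 = 699, so (9357/1443) = (699/1443)
flip (699/1443) -> (1443/699): both odd, 699 mod 4 = 3, 1443 mod 4 = 3, so the flip contributes -1; sign now +1
(1443/699): 1443 mod 699 = 45, so (1443/699) = (45/699)
flip (45/699) -> (699/45): both odd, 45 mod 4 = 1, 699 mod 4 = 3, so the flip contributes +1; sign now +1
(699/45): 699 mod 45 = 24, so (699/45) = (24/45)
factor out 2^3: 24 = 2^3·3; with 45 mod 8 = 5, (2/45) = -1; sign now -1; continue with (3/45)
flip (3/45) -> (45/3): both odd, 3 mod 4 = 3, 45 mod 4 = 1, so the flip contributes +1; sign now -1
(45/3): 45 mod 3 = 0, so (45/3) = (0/3)
reached (0/3); gcd(a, n) > 1, so (0/3) = 0 and the symbol is 0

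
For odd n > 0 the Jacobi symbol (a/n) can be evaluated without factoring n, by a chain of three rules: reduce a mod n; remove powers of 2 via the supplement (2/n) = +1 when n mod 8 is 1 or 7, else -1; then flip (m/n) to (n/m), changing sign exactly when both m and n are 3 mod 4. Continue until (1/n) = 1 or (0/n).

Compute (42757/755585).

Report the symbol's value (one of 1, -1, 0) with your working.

-1

reciprocity: (42757/755585) = +1·(755585/42757) since 42757 mod 4 = 1, 755585 mod 4 = 1; sign now +1
(755585/42757) = (28716/42757)   [reduce mod 42757]
28716 = 2^2·7179; (2/42757) = -1 since 42757 mod 8 = 5, so (28716/42757) = (-1)^2·(7179/42757); sign now +1
reciprocity: (7179/42757) = +1·(42757/7179) since 7179 mod 4 = 3, 42757 mod 4 = 1; sign now +1
(42757/7179) = (6862/7179)   [reduce mod 7179]
6862 = 2^1·3431; (2/7179) = -1 since 7179 mod 8 = 3, so (6862/7179) = (-1)^1·(3431/7179); sign now -1
reciprocity: (3431/7179) = -1·(7179/3431) since 3431 mod 4 = 3, 7179 mod 4 = 3; sign now +1
(7179/3431) = (317/3431)   [reduce mod 3431]
reciprocity: (317/3431) = +1·(3431/317) since 317 mod 4 = 1, 3431 mod 4 = 3; sign now +1
(3431/317) = (261/317)   [reduce mod 317]
reciprocity: (261/317) = +1·(317/261) since 261 mod 4 = 1, 317 mod 4 = 1; sign now +1
(317/261) = (56/261)   [reduce mod 261]
56 = 2^3·7; (2/261) = -1 since 261 mod 8 = 5, so (56/261) = (-1)^3·(7/261); sign now -1
reciprocity: (7/261) = +1·(261/7) since 7 mod 4 = 3, 261 mod 4 = 1; sign now -1
(261/7) = (2/7)   [reduce mod 7]
2 = 2^1·1; (2/7) = +1 since 7 mod 8 = 7, so (2/7) = (+1)^1·(1/7); sign now -1
(1/7) = 1; final value = sign = -1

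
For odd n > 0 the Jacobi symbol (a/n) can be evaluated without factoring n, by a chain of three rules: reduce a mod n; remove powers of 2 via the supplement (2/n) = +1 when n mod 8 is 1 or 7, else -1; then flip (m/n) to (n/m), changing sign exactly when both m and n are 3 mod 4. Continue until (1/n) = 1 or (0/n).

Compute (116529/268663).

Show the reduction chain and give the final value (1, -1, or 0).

reciprocity: (116529/268663) = +1·(268663/116529) since 116529 mod 4 = 1, 268663 mod 4 = 3; sign now +1
(268663/116529) = (35605/116529)   [reduce mod 116529]
reciprocity: (35605/116529) = +1·(116529/35605) since 35605 mod 4 = 1, 116529 mod 4 = 1; sign now +1
(116529/35605) = (9714/35605)   [reduce mod 35605]
9714 = 2^1·4857; (2/35605) = -1 since 35605 mod 8 = 5, so (9714/35605) = (-1)^1·(4857/35605); sign now -1
reciprocity: (4857/35605) = +1·(35605/4857) since 4857 mod 4 = 1, 35605 mod 4 = 1; sign now -1
(35605/4857) = (1606/4857)   [reduce mod 4857]
1606 = 2^1·803; (2/4857) = +1 since 4857 mod 8 = 1, so (1606/4857) = (+1)^1·(803/4857); sign now -1
reciprocity: (803/4857) = +1·(4857/803) since 803 mod 4 = 3, 4857 mod 4 = 1; sign now -1
(4857/803) = (39/803)   [reduce mod 803]
reciprocity: (39/803) = -1·(803/39) since 39 mod 4 = 3, 803 mod 4 = 3; sign now +1
(803/39) = (23/39)   [reduce mod 39]
reciprocity: (23/39) = -1·(39/23) since 23 mod 4 = 3, 39 mod 4 = 3; sign now -1
(39/23) = (16/23)   [reduce mod 23]
16 = 2^4·1; (2/23) = +1 since 23 mod 8 = 7, so (16/23) = (+1)^4·(1/23); sign now -1
(1/23) = 1; final value = sign = -1

-1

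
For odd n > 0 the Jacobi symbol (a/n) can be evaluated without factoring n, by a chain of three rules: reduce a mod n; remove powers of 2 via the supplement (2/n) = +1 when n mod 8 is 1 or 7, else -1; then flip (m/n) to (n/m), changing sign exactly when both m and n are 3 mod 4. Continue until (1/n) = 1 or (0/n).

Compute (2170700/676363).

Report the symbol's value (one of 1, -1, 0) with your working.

(2170700/676363): 2170700 mod 676363 = 141611, so (2170700/676363) = (141611/676363)
flip (141611/676363) -> (676363/141611): both odd, 141611 mod 4 = 3, 676363 mod 4 = 3, so the flip contributes -1; sign now -1
(676363/141611): 676363 mod 141611 = 109919, so (676363/141611) = (109919/141611)
flip (109919/141611) -> (141611/109919): both odd, 109919 mod 4 = 3, 141611 mod 4 = 3, so the flip contributes -1; sign now +1
(141611/109919): 141611 mod 109919 = 31692, so (141611/109919) = (31692/109919)
factor out 2^2: 31692 = 2^2·7923; with 109919 mod 8 = 7, (2/109919) = +1; sign now +1; continue with (7923/109919)
flip (7923/109919) -> (109919/7923): both odd, 7923 mod 4 = 3, 109919 mod 4 = 3, so the flip contributes -1; sign now -1
(109919/7923): 109919 mod 7923 = 6920, so (109919/7923) = (6920/7923)
factor out 2^3: 6920 = 2^3·865; with 7923 mod 8 = 3, (2/7923) = -1; sign now +1; continue with (865/7923)
flip (865/7923) -> (7923/865): both odd, 865 mod 4 = 1, 7923 mod 4 = 3, so the flip contributes +1; sign now +1
(7923/865): 7923 mod 865 = 138, so (7923/865) = (138/865)
factor out 2^1: 138 = 2^1·69; with 865 mod 8 = 1, (2/865) = +1; sign now +1; continue with (69/865)
flip (69/865) -> (865/69): both odd, 69 mod 4 = 1, 865 mod 4 = 1, so the flip contributes +1; sign now +1
(865/69): 865 mod 69 = 37, so (865/69) = (37/69)
flip (37/69) -> (69/37): both odd, 37 mod 4 = 1, 69 mod 4 = 1, so the flip contributes +1; sign now +1
(69/37): 69 mod 37 = 32, so (69/37) = (32/37)
factor out 2^5: 32 = 2^5·1; with 37 mod 8 = 5, (2/37) = -1; sign now -1; continue with (1/37)
reached (1/37) = 1, so the symbol is -1

-1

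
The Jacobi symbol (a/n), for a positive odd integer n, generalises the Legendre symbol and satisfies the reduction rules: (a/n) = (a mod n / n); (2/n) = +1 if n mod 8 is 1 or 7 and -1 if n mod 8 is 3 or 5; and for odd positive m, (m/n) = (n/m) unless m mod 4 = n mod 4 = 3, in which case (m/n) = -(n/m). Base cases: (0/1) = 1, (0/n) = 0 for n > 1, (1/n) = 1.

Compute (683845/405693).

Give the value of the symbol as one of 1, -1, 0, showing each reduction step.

1

(683845/405693) = (278152/405693)   [reduce mod 405693]
278152 = 2^3·34769; (2/405693) = -1 since 405693 mod 8 = 5, so (278152/405693) = (-1)^3·(34769/405693); sign now -1
reciprocity: (34769/405693) = +1·(405693/34769) since 34769 mod 4 = 1, 405693 mod 4 = 1; sign now -1
(405693/34769) = (23234/34769)   [reduce mod 34769]
23234 = 2^1·11617; (2/34769) = +1 since 34769 mod 8 = 1, so (23234/34769) = (+1)^1·(11617/34769); sign now -1
reciprocity: (11617/34769) = +1·(34769/11617) since 11617 mod 4 = 1, 34769 mod 4 = 1; sign now -1
(34769/11617) = (11535/11617)   [reduce mod 11617]
reciprocity: (11535/11617) = +1·(11617/11535) since 11535 mod 4 = 3, 11617 mod 4 = 1; sign now -1
(11617/11535) = (82/11535)   [reduce mod 11535]
82 = 2^1·41; (2/11535) = +1 since 11535 mod 8 = 7, so (82/11535) = (+1)^1·(41/11535); sign now -1
reciprocity: (41/11535) = +1·(11535/41) since 41 mod 4 = 1, 11535 mod 4 = 3; sign now -1
(11535/41) = (14/41)   [reduce mod 41]
14 = 2^1·7; (2/41) = +1 since 41 mod 8 = 1, so (14/41) = (+1)^1·(7/41); sign now -1
reciprocity: (7/41) = +1·(41/7) since 7 mod 4 = 3, 41 mod 4 = 1; sign now -1
(41/7) = (6/7)   [reduce mod 7]
6 = 2^1·3; (2/7) = +1 since 7 mod 8 = 7, so (6/7) = (+1)^1·(3/7); sign now -1
reciprocity: (3/7) = -1·(7/3) since 3 mod 4 = 3, 7 mod 4 = 3; sign now +1
(7/3) = (1/3)   [reduce mod 3]
(1/3) = 1; final value = sign = +1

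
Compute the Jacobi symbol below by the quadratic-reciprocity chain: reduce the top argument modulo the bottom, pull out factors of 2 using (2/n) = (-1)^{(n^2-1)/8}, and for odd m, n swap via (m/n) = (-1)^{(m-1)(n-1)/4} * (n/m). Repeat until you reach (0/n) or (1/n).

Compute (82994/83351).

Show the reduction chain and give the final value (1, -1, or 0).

82994 = 2^1·41497; (2/83351) = +1 since 83351 mod 8 = 7, so (82994/83351) = (+1)^1·(41497/83351); sign now +1
reciprocity: (41497/83351) = +1·(83351/41497) since 41497 mod 4 = 1, 83351 mod 4 = 3; sign now +1
(83351/41497) = (357/41497)   [reduce mod 41497]
reciprocity: (357/41497) = +1·(41497/357) since 357 mod 4 = 1, 41497 mod 4 = 1; sign now +1
(41497/357) = (85/357)   [reduce mod 357]
reciprocity: (85/357) = +1·(357/85) since 85 mod 4 = 1, 357 mod 4 = 1; sign now +1
(357/85) = (17/85)   [reduce mod 85]
reciprocity: (17/85) = +1·(85/17) since 17 mod 4 = 1, 85 mod 4 = 1; sign now +1
(85/17) = (0/17)   [reduce mod 17]
(0/17) = 0   [gcd(a, n) > 1]; final value = 0

0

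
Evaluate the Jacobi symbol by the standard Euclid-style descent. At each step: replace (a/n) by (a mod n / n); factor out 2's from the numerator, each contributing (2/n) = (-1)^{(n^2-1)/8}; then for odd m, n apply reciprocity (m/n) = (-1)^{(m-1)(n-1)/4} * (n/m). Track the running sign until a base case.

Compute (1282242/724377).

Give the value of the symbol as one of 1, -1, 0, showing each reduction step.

0

(1282242/724377): 1282242 mod 724377 = 557865, so (1282242/724377) = (557865/724377)
flip (557865/724377) -> (724377/557865): both odd, 557865 mod 4 = 1, 724377 mod 4 = 1, so the flip contributes +1; sign now +1
(724377/557865): 724377 mod 557865 = 166512, so (724377/557865) = (166512/557865)
factor out 2^4: 166512 = 2^4·10407; with 557865 mod 8 = 1, (2/557865) = +1; sign now +1; continue with (10407/557865)
flip (10407/557865) -> (557865/10407): both odd, 10407 mod 4 = 3, 557865 mod 4 = 1, so the flip contributes +1; sign now +1
(557865/10407): 557865 mod 10407 = 6294, so (557865/10407) = (6294/10407)
factor out 2^1: 6294 = 2^1·3147; with 10407 mod 8 = 7, (2/10407) = +1; sign now +1; continue with (3147/10407)
flip (3147/10407) -> (10407/3147): both odd, 3147 mod 4 = 3, 10407 mod 4 = 3, so the flip contributes -1; sign now -1
(10407/3147): 10407 mod 3147 = 966, so (10407/3147) = (966/3147)
factor out 2^1: 966 = 2^1·483; with 3147 mod 8 = 3, (2/3147) = -1; sign now +1; continue with (483/3147)
flip (483/3147) -> (3147/483): both odd, 483 mod 4 = 3, 3147 mod 4 = 3, so the flip contributes -1; sign now -1
(3147/483): 3147 mod 483 = 249, so (3147/483) = (249/483)
flip (249/483) -> (483/249): both odd, 249 mod 4 = 1, 483 mod 4 = 3, so the flip contributes +1; sign now -1
(483/249): 483 mod 249 = 234, so (483/249) = (234/249)
factor out 2^1: 234 = 2^1·117; with 249 mod 8 = 1, (2/249) = +1; sign now -1; continue with (117/249)
flip (117/249) -> (249/117): both odd, 117 mod 4 = 1, 249 mod 4 = 1, so the flip contributes +1; sign now -1
(249/117): 249 mod 117 = 15, so (249/117) = (15/117)
flip (15/117) -> (117/15): both odd, 15 mod 4 = 3, 117 mod 4 = 1, so the flip contributes +1; sign now -1
(117/15): 117 mod 15 = 12, so (117/15) = (12/15)
factor out 2^2: 12 = 2^2·3; with 15 mod 8 = 7, (2/15) = +1; sign now -1; continue with (3/15)
flip (3/15) -> (15/3): both odd, 3 mod 4 = 3, 15 mod 4 = 3, so the flip contributes -1; sign now +1
(15/3): 15 mod 3 = 0, so (15/3) = (0/3)
reached (0/3); gcd(a, n) > 1, so (0/3) = 0 and the symbol is 0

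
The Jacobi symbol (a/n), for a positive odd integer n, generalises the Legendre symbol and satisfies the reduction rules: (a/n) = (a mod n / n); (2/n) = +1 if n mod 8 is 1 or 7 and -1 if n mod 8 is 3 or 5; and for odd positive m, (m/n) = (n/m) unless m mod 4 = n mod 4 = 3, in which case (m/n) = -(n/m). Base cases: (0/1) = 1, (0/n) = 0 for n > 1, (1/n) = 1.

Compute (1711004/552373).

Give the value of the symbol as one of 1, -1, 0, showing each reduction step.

-1

(1711004/552373) = (53885/552373)   [reduce mod 552373]
reciprocity: (53885/552373) = +1·(552373/53885) since 53885 mod 4 = 1, 552373 mod 4 = 1; sign now +1
(552373/53885) = (13523/53885)   [reduce mod 53885]
reciprocity: (13523/53885) = +1·(53885/13523) since 13523 mod 4 = 3, 53885 mod 4 = 1; sign now +1
(53885/13523) = (13316/13523)   [reduce mod 13523]
13316 = 2^2·3329; (2/13523) = -1 since 13523 mod 8 = 3, so (13316/13523) = (-1)^2·(3329/13523); sign now +1
reciprocity: (3329/13523) = +1·(13523/3329) since 3329 mod 4 = 1, 13523 mod 4 = 3; sign now +1
(13523/3329) = (207/3329)   [reduce mod 3329]
reciprocity: (207/3329) = +1·(3329/207) since 207 mod 4 = 3, 3329 mod 4 = 1; sign now +1
(3329/207) = (17/207)   [reduce mod 207]
reciprocity: (17/207) = +1·(207/17) since 17 mod 4 = 1, 207 mod 4 = 3; sign now +1
(207/17) = (3/17)   [reduce mod 17]
reciprocity: (3/17) = +1·(17/3) since 3 mod 4 = 3, 17 mod 4 = 1; sign now +1
(17/3) = (2/3)   [reduce mod 3]
2 = 2^1·1; (2/3) = -1 since 3 mod 8 = 3, so (2/3) = (-1)^1·(1/3); sign now -1
(1/3) = 1; final value = sign = -1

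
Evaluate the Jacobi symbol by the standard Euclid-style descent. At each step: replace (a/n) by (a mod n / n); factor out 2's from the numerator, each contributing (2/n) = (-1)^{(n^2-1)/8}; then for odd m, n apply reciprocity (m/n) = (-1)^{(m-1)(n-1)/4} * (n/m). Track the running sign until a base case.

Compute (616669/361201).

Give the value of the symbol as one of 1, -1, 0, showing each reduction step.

1

(616669/361201): 616669 mod 361201 = 255468, so (616669/361201) = (255468/361201)
factor out 2^2: 255468 = 2^2·63867; with 361201 mod 8 = 1, (2/361201) = +1; sign now +1; continue with (63867/361201)
flip (63867/361201) -> (361201/63867): both odd, 63867 mod 4 = 3, 361201 mod 4 = 1, so the flip contributes +1; sign now +1
(361201/63867): 361201 mod 63867 = 41866, so (361201/63867) = (41866/63867)
factor out 2^1: 41866 = 2^1·20933; with 63867 mod 8 = 3, (2/63867) = -1; sign now -1; continue with (20933/63867)
flip (20933/63867) -> (63867/20933): both odd, 20933 mod 4 = 1, 63867 mod 4 = 3, so the flip contributes +1; sign now -1
(63867/20933): 63867 mod 20933 = 1068, so (63867/20933) = (1068/20933)
factor out 2^2: 1068 = 2^2·267; with 20933 mod 8 = 5, (2/20933) = -1; sign now -1; continue with (267/20933)
flip (267/20933) -> (20933/267): both odd, 267 mod 4 = 3, 20933 mod 4 = 1, so the flip contributes +1; sign now -1
(20933/267): 20933 mod 267 = 107, so (20933/267) = (107/267)
flip (107/267) -> (267/107): both odd, 107 mod 4 = 3, 267 mod 4 = 3, so the flip contributes -1; sign now +1
(267/107): 267 mod 107 = 53, so (267/107) = (53/107)
flip (53/107) -> (107/53): both odd, 53 mod 4 = 1, 107 mod 4 = 3, so the flip contributes +1; sign now +1
(107/53): 107 mod 53 = 1, so (107/53) = (1/53)
reached (1/53) = 1, so the symbol is +1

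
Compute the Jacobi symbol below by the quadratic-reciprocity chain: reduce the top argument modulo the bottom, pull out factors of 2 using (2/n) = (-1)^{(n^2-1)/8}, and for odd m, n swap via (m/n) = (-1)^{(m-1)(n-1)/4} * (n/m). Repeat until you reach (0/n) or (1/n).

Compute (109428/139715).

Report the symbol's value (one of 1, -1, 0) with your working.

-1

factor out 2^2: 109428 = 2^2·27357; with 139715 mod 8 = 3, (2/139715) = -1; sign now +1; continue with (27357/139715)
flip (27357/139715) -> (139715/27357): both odd, 27357 mod 4 = 1, 139715 mod 4 = 3, so the flip contributes +1; sign now +1
(139715/27357): 139715 mod 27357 = 2930, so (139715/27357) = (2930/27357)
factor out 2^1: 2930 = 2^1·1465; with 27357 mod 8 = 5, (2/27357) = -1; sign now -1; continue with (1465/27357)
flip (1465/27357) -> (27357/1465): both odd, 1465 mod 4 = 1, 27357 mod 4 = 1, so the flip contributes +1; sign now -1
(27357/1465): 27357 mod 1465 = 987, so (27357/1465) = (987/1465)
flip (987/1465) -> (1465/987): both odd, 987 mod 4 = 3, 1465 mod 4 = 1, so the flip contributes +1; sign now -1
(1465/987): 1465 mod 987 = 478, so (1465/987) = (478/987)
factor out 2^1: 478 = 2^1·239; with 987 mod 8 = 3, (2/987) = -1; sign now +1; continue with (239/987)
flip (239/987) -> (987/239): both odd, 239 mod 4 = 3, 987 mod 4 = 3, so the flip contributes -1; sign now -1
(987/239): 987 mod 239 = 31, so (987/239) = (31/239)
flip (31/239) -> (239/31): both odd, 31 mod 4 = 3, 239 mod 4 = 3, so the flip contributes -1; sign now +1
(239/31): 239 mod 31 = 22, so (239/31) = (22/31)
factor out 2^1: 22 = 2^1·11; with 31 mod 8 = 7, (2/31) = +1; sign now +1; continue with (11/31)
flip (11/31) -> (31/11): both odd, 11 mod 4 = 3, 31 mod 4 = 3, so the flip contributes -1; sign now -1
(31/11): 31 mod 11 = 9, so (31/11) = (9/11)
flip (9/11) -> (11/9): both odd, 9 mod 4 = 1, 11 mod 4 = 3, so the flip contributes +1; sign now -1
(11/9): 11 mod 9 = 2, so (11/9) = (2/9)
factor out 2^1: 2 = 2^1·1; with 9 mod 8 = 1, (2/9) = +1; sign now -1; continue with (1/9)
reached (1/9) = 1, so the symbol is -1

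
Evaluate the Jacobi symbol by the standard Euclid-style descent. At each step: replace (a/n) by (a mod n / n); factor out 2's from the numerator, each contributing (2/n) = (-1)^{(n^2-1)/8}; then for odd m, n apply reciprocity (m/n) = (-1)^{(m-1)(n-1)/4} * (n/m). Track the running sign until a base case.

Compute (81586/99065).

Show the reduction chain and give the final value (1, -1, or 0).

1

81586 = 2^1·40793; (2/99065) = +1 since 99065 mod 8 = 1, so (81586/99065) = (+1)^1·(40793/99065); sign now +1
reciprocity: (40793/99065) = +1·(99065/40793) since 40793 mod 4 = 1, 99065 mod 4 = 1; sign now +1
(99065/40793) = (17479/40793)   [reduce mod 40793]
reciprocity: (17479/40793) = +1·(40793/17479) since 17479 mod 4 = 3, 40793 mod 4 = 1; sign now +1
(40793/17479) = (5835/17479)   [reduce mod 17479]
reciprocity: (5835/17479) = -1·(17479/5835) since 5835 mod 4 = 3, 17479 mod 4 = 3; sign now -1
(17479/5835) = (5809/5835)   [reduce mod 5835]
reciprocity: (5809/5835) = +1·(5835/5809) since 5809 mod 4 = 1, 5835 mod 4 = 3; sign now -1
(5835/5809) = (26/5809)   [reduce mod 5809]
26 = 2^1·13; (2/5809) = +1 since 5809 mod 8 = 1, so (26/5809) = (+1)^1·(13/5809); sign now -1
reciprocity: (13/5809) = +1·(5809/13) since 13 mod 4 = 1, 5809 mod 4 = 1; sign now -1
(5809/13) = (11/13)   [reduce mod 13]
reciprocity: (11/13) = +1·(13/11) since 11 mod 4 = 3, 13 mod 4 = 1; sign now -1
(13/11) = (2/11)   [reduce mod 11]
2 = 2^1·1; (2/11) = -1 since 11 mod 8 = 3, so (2/11) = (-1)^1·(1/11); sign now +1
(1/11) = 1; final value = sign = +1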